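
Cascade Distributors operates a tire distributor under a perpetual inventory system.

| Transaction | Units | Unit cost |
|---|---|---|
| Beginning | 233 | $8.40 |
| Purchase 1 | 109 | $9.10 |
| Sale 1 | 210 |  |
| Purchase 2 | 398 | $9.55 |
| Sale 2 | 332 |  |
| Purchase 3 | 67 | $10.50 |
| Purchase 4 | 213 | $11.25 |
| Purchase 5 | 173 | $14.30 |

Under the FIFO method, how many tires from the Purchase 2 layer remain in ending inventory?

198

Sale 1 (210) [FIFO — oldest first]: 210 @ $8.40 = $1,764.00
Sale 2 (332) [FIFO — oldest first]: 23 @ $8.40 + 109 @ $9.10 + 200 @ $9.55 = $3,095.10
Total COGS = $1,764.00 + $3,095.10 = $4,859.10
Ending inventory: 198 @ $9.55 + 67 @ $10.50 + 213 @ $11.25 + 173 @ $14.30 = $7,464.55
Check: goods available $12,323.65 = COGS $4,859.10 + ending $7,464.55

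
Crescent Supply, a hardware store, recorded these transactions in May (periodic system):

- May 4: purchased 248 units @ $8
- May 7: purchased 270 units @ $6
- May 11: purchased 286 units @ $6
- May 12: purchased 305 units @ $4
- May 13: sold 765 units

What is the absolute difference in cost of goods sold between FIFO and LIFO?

FIFO COGS: 248 @ $8 + 270 @ $6 + 247 @ $6 = $5,086
LIFO COGS: 305 @ $4 + 286 @ $6 + 174 @ $6 = $3,980
Difference = |$5,086 − $3,980| = $1,106

$1,106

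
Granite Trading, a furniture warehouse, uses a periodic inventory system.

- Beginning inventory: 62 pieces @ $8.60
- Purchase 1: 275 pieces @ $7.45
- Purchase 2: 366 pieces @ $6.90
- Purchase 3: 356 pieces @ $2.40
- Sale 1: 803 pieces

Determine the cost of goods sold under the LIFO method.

Sale 1 (803) [LIFO — newest first]: 356 @ $2.40 + 366 @ $6.90 + 81 @ $7.45 = $3,983.25
Ending inventory: 62 @ $8.60 + 194 @ $7.45 = $1,978.50

COGS = $3,983.25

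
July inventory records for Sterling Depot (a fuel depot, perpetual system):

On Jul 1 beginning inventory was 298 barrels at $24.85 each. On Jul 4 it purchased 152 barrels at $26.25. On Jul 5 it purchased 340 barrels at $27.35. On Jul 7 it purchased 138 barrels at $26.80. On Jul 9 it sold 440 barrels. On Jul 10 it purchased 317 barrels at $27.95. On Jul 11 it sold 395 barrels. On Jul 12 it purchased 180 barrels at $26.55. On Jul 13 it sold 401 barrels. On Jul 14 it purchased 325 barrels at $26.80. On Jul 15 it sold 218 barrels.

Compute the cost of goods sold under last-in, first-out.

Jul 9, 440 sold [LIFO — newest first]: 138 @ $26.80 + 302 @ $27.35 = $11,958.10
Jul 11, 395 sold [LIFO — newest first]: 317 @ $27.95 + 38 @ $27.35 + 40 @ $26.25 = $10,949.45
Jul 13, 401 sold [LIFO — newest first]: 180 @ $26.55 + 112 @ $26.25 + 109 @ $24.85 = $10,427.65
Jul 15, 218 sold [LIFO — newest first]: 218 @ $26.80 = $5,842.40
Total COGS = $11,958.10 + $10,949.45 + $10,427.65 + $5,842.40 = $39,177.60
Ending inventory: 189 @ $24.85 + 107 @ $26.80 = $7,564.25

COGS = $39,177.60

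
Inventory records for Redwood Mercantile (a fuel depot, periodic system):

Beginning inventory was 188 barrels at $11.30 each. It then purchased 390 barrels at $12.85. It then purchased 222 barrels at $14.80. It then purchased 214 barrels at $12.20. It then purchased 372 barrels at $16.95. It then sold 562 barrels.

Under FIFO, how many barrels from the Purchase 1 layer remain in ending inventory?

Sale 1 (562) [FIFO — oldest first]: 188 @ $11.30 + 374 @ $12.85 = $6,930.30
Ending inventory: 16 @ $12.85 + 222 @ $14.80 + 214 @ $12.20 + 372 @ $16.95 = $12,407.40

16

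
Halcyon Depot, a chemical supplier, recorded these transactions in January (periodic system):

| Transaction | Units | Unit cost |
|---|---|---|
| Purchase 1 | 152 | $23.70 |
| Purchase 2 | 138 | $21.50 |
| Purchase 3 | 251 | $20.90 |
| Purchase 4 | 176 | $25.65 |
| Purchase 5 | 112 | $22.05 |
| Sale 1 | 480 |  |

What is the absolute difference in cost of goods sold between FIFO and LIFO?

FIFO COGS: 152 @ $23.70 + 138 @ $21.50 + 190 @ $20.90 = $10,540.40
LIFO COGS: 112 @ $22.05 + 176 @ $25.65 + 192 @ $20.90 = $10,996.80
Difference = |$10,540.40 − $10,996.80| = $456.40

$456.40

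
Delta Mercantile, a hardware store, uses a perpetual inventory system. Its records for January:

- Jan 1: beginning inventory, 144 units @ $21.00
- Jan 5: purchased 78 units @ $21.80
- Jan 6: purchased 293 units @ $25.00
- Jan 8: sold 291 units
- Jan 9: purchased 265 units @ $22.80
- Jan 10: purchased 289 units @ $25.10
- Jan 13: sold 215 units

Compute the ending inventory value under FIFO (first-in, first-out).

Ending inventory = $13,520.90

Jan 8, 291 sold [FIFO — oldest first]: 144 @ $21.00 + 78 @ $21.80 + 69 @ $25.00 = $6,449.40
Jan 13, 215 sold [FIFO — oldest first]: 215 @ $25.00 = $5,375.00
Total COGS = $6,449.40 + $5,375.00 = $11,824.40
Ending inventory: 9 @ $25.00 + 265 @ $22.80 + 289 @ $25.10 = $13,520.90
Check: goods available $25,345.30 = COGS $11,824.40 + ending $13,520.90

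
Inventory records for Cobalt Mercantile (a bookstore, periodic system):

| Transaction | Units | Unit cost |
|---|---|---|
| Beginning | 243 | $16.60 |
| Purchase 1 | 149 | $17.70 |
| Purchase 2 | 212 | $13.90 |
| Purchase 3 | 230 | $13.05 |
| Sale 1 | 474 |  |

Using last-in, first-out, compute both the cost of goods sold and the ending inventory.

COGS = $6,514.70; ending inventory = $6,104.70

Sale 1 (474) [LIFO — newest first]: 230 @ $13.05 + 212 @ $13.90 + 32 @ $17.70 = $6,514.70
Ending inventory: 243 @ $16.60 + 117 @ $17.70 = $6,104.70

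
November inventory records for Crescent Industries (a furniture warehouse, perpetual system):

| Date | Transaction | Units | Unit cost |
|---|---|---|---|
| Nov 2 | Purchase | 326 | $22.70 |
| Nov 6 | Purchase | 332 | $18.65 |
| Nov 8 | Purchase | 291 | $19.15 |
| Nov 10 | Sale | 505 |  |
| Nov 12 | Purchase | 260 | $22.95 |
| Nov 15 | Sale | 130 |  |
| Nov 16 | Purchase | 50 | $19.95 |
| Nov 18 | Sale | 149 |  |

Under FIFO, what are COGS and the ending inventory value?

COGS = $16,004.90; ending inventory = $10,124.25

Nov 10, 505 sold [FIFO — oldest first]: 326 @ $22.70 + 179 @ $18.65 = $10,738.55
Nov 15, 130 sold [FIFO — oldest first]: 130 @ $18.65 = $2,424.50
Nov 18, 149 sold [FIFO — oldest first]: 23 @ $18.65 + 126 @ $19.15 = $2,841.85
Total COGS = $10,738.55 + $2,424.50 + $2,841.85 = $16,004.90
Ending inventory: 165 @ $19.15 + 260 @ $22.95 + 50 @ $19.95 = $10,124.25
Check: goods available $26,129.15 = COGS $16,004.90 + ending $10,124.25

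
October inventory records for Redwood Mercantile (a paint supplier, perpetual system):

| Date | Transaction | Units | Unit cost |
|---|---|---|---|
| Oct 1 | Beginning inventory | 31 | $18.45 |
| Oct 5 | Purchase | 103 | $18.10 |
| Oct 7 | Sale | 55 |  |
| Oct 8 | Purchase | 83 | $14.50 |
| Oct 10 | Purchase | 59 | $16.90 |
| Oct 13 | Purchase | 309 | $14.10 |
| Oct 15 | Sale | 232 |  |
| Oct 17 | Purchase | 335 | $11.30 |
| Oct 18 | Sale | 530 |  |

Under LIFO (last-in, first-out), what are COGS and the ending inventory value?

COGS = $10,990.50; ending inventory = $1,788.75

Oct 7, 55 sold [LIFO — newest first]: 55 @ $18.10 = $995.50
Oct 15, 232 sold [LIFO — newest first]: 232 @ $14.10 = $3,271.20
Oct 18, 530 sold [LIFO — newest first]: 335 @ $11.30 + 77 @ $14.10 + 59 @ $16.90 + 59 @ $14.50 = $6,723.80
Total COGS = $995.50 + $3,271.20 + $6,723.80 = $10,990.50
Ending inventory: 31 @ $18.45 + 48 @ $18.10 + 24 @ $14.50 = $1,788.75
Check: goods available $12,779.25 = COGS $10,990.50 + ending $1,788.75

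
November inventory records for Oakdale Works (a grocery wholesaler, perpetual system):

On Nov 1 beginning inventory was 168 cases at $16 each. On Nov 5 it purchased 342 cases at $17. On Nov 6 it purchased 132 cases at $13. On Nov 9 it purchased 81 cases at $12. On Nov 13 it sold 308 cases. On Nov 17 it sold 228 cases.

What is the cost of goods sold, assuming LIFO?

COGS = $8,179

Nov 13, 308 sold [LIFO — newest first]: 81 @ $12 + 132 @ $13 + 95 @ $17 = $4,303
Nov 17, 228 sold [LIFO — newest first]: 228 @ $17 = $3,876
Total COGS = $4,303 + $3,876 = $8,179
Ending inventory: 168 @ $16 + 19 @ $17 = $3,011
Check: goods available $11,190 = COGS $8,179 + ending $3,011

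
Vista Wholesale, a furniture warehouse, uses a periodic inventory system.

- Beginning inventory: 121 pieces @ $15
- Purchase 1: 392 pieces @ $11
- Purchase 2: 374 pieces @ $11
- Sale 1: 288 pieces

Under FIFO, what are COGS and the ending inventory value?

COGS = $3,652; ending inventory = $6,589

Sale 1 (288) [FIFO — oldest first]: 121 @ $15 + 167 @ $11 = $3,652
Ending inventory: 225 @ $11 + 374 @ $11 = $6,589
Check: goods available $10,241 = COGS $3,652 + ending $6,589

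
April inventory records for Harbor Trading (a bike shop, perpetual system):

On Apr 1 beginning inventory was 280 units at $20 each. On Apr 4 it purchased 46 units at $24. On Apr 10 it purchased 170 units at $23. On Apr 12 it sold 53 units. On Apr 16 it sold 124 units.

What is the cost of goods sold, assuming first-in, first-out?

Apr 12, 53 sold [FIFO — oldest first]: 53 @ $20 = $1,060
Apr 16, 124 sold [FIFO — oldest first]: 124 @ $20 = $2,480
Total COGS = $1,060 + $2,480 = $3,540
Ending inventory: 103 @ $20 + 46 @ $24 + 170 @ $23 = $7,074
Check: goods available $10,614 = COGS $3,540 + ending $7,074

COGS = $3,540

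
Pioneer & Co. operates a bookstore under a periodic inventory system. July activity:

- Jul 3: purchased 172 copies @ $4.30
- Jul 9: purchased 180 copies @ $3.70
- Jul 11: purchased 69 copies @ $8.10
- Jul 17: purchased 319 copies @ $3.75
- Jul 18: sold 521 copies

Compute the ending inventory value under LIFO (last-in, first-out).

Jul 18, 521 sold [LIFO — newest first]: 319 @ $3.75 + 69 @ $8.10 + 133 @ $3.70 = $2,247.25
Ending inventory: 172 @ $4.30 + 47 @ $3.70 = $913.50

Ending inventory = $913.50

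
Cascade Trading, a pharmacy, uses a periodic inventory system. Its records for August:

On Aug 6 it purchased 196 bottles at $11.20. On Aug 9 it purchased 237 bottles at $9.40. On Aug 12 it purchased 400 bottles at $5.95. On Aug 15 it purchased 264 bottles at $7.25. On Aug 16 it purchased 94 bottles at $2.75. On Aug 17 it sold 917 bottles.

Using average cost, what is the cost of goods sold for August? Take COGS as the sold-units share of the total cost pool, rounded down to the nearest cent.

COGS = $6,910.60

Aug 17, sell 917: 917/1191 × $8,975.50 → $6,910.60
Ending inventory (cost pool remaining) = $2,064.90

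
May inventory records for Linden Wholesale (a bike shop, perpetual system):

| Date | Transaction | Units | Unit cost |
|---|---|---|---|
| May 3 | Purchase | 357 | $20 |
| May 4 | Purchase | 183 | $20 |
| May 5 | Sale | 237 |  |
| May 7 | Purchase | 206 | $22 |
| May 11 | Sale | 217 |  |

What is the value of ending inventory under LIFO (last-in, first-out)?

Ending inventory = $5,840

May 5, 237 sold [LIFO — newest first]: 183 @ $20 + 54 @ $20 = $4,740
May 11, 217 sold [LIFO — newest first]: 206 @ $22 + 11 @ $20 = $4,752
Total COGS = $4,740 + $4,752 = $9,492
Ending inventory: 292 @ $20 = $5,840
Check: goods available $15,332 = COGS $9,492 + ending $5,840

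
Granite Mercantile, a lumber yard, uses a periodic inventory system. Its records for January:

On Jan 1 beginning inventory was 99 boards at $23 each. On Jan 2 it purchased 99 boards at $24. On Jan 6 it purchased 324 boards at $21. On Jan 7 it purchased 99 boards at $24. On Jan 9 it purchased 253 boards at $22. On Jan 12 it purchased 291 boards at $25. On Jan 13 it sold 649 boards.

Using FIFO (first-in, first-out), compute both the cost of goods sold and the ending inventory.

COGS = $14,449; ending inventory = $12,225

Jan 13, 649 sold [FIFO — oldest first]: 99 @ $23 + 99 @ $24 + 324 @ $21 + 99 @ $24 + 28 @ $22 = $14,449
Ending inventory: 225 @ $22 + 291 @ $25 = $12,225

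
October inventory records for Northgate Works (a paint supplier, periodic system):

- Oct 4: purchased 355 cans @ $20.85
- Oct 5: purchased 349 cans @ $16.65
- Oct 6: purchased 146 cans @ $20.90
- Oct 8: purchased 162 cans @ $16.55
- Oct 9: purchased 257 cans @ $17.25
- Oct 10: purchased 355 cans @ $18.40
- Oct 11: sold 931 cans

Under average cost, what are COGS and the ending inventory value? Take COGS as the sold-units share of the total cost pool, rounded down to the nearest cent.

Oct 11, sell 931: 931/1624 × $29,910.35 → $17,146.88
Ending inventory (cost pool remaining) = $12,763.47
Check: goods available $29,910.35 = COGS $17,146.88 + ending $12,763.47

COGS = $17,146.88; ending inventory = $12,763.47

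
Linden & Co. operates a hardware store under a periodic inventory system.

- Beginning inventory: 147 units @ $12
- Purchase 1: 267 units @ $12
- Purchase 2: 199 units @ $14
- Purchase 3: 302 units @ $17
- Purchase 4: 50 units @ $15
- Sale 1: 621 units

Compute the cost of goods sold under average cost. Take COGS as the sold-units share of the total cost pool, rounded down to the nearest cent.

COGS = $8,776.37

Sale 1, sell 621: 621/965 × $13,638.00 → $8,776.37
Ending inventory (cost pool remaining) = $4,861.63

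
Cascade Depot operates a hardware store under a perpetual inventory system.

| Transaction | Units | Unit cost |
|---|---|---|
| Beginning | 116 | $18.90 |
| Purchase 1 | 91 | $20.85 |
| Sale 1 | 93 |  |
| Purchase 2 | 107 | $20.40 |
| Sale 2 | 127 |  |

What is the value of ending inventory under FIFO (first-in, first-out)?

Ending inventory = $1,917.60

Sale 1 (93) [FIFO — oldest first]: 93 @ $18.90 = $1,757.70
Sale 2 (127) [FIFO — oldest first]: 23 @ $18.90 + 91 @ $20.85 + 13 @ $20.40 = $2,597.25
Total COGS = $1,757.70 + $2,597.25 = $4,354.95
Ending inventory: 94 @ $20.40 = $1,917.60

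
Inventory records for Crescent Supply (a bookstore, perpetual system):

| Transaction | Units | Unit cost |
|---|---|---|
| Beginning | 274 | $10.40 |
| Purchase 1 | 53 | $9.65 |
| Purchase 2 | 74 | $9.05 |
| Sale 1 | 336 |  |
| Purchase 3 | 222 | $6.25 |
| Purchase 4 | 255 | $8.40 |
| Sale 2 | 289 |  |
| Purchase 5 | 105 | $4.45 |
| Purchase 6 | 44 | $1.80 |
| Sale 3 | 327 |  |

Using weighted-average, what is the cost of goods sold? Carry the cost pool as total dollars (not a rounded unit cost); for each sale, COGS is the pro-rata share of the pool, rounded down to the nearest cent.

COGS = $7,640.47

After Beginning: 274 on hand, pool $2,849.60 (≈ $10.4000 each)
After Purchase 1: 327 on hand, pool $3,361.05 (≈ $10.2784 each)
After Purchase 2: 401 on hand, pool $4,030.75 (≈ $10.0517 each)
Sale 1, sell 336: 336/401 × $4,030.75 → $3,377.38
After Purchase 3: 287 on hand, pool $2,040.87 (≈ $7.1110 each)
After Purchase 4: 542 on hand, pool $4,182.87 (≈ $7.7175 each)
Sale 2, sell 289: 289/542 × $4,182.87 → $2,230.34
After Purchase 5: 358 on hand, pool $2,419.78 (≈ $6.7592 each)
After Purchase 6: 402 on hand, pool $2,498.98 (≈ $6.2164 each)
Sale 3, sell 327: 327/402 × $2,498.98 → $2,032.75
Total COGS = $3,377.38 + $2,230.34 + $2,032.75 = $7,640.47
Ending inventory (cost pool remaining) = $466.23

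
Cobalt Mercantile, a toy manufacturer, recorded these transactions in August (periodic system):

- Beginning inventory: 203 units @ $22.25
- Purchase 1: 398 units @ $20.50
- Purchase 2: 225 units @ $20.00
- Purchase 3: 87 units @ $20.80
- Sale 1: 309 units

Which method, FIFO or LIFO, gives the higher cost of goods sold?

FIFO

FIFO COGS: 203 @ $22.25 + 106 @ $20.50 = $6,689.75
LIFO COGS: 87 @ $20.80 + 222 @ $20.00 = $6,249.60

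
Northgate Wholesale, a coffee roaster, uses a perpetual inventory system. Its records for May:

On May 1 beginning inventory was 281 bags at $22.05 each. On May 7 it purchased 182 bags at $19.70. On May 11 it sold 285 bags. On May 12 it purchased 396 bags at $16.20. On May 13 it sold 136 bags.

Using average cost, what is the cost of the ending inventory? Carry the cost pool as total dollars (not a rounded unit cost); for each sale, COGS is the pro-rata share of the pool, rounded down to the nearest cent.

Ending inventory = $7,764.72

After May 1: 281 on hand, pool $6,196.05 (≈ $22.0500 each)
After May 7: 463 on hand, pool $9,781.45 (≈ $21.1262 each)
May 11, sell 285: 285/463 × $9,781.45 → $6,020.97
After May 12: 574 on hand, pool $10,175.68 (≈ $17.7277 each)
May 13, sell 136: 136/574 × $10,175.68 → $2,410.96
Total COGS = $6,020.97 + $2,410.96 = $8,431.93
Ending inventory (cost pool remaining) = $7,764.72
Check: goods available $16,196.65 = COGS $8,431.93 + ending $7,764.72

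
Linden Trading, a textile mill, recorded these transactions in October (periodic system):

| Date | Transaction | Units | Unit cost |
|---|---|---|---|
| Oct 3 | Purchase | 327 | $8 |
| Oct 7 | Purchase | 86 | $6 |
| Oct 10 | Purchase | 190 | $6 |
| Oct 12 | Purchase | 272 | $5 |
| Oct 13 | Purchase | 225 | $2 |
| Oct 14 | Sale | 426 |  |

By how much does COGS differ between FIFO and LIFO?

$1,755

FIFO COGS: 327 @ $8 + 86 @ $6 + 13 @ $6 = $3,210
LIFO COGS: 225 @ $2 + 201 @ $5 = $1,455
Difference = |$3,210 − $1,455| = $1,755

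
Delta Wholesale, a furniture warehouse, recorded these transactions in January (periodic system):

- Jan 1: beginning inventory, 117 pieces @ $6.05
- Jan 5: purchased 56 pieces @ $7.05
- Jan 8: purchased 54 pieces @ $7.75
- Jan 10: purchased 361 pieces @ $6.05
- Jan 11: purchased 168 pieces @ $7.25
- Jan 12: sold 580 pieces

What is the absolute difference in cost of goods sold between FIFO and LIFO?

$140.50

FIFO COGS: 117 @ $6.05 + 56 @ $7.05 + 54 @ $7.75 + 353 @ $6.05 = $3,656.80
LIFO COGS: 168 @ $7.25 + 361 @ $6.05 + 51 @ $7.75 = $3,797.30
Difference = |$3,656.80 − $3,797.30| = $140.50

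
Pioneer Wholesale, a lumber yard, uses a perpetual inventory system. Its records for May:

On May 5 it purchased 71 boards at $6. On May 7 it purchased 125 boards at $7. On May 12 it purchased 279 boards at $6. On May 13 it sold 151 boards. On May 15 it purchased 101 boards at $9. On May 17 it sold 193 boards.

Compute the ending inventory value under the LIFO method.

May 13, 151 sold [LIFO — newest first]: 151 @ $6 = $906
May 17, 193 sold [LIFO — newest first]: 101 @ $9 + 92 @ $6 = $1,461
Total COGS = $906 + $1,461 = $2,367
Ending inventory: 71 @ $6 + 125 @ $7 + 36 @ $6 = $1,517
Check: goods available $3,884 = COGS $2,367 + ending $1,517

Ending inventory = $1,517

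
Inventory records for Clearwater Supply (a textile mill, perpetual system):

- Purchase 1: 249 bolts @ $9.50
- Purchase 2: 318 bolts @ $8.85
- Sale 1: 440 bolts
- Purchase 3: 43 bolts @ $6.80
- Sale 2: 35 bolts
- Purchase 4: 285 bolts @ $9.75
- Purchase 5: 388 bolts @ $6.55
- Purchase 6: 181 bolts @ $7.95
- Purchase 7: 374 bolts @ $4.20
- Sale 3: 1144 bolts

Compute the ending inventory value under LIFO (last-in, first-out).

Ending inventory = $2,079.90

Sale 1 (440) [LIFO — newest first]: 318 @ $8.85 + 122 @ $9.50 = $3,973.30
Sale 2 (35) [LIFO — newest first]: 35 @ $6.80 = $238.00
Sale 3 (1144) [LIFO — newest first]: 374 @ $4.20 + 181 @ $7.95 + 388 @ $6.55 + 201 @ $9.75 = $7,510.90
Total COGS = $3,973.30 + $238.00 + $7,510.90 = $11,722.20
Ending inventory: 127 @ $9.50 + 8 @ $6.80 + 84 @ $9.75 = $2,079.90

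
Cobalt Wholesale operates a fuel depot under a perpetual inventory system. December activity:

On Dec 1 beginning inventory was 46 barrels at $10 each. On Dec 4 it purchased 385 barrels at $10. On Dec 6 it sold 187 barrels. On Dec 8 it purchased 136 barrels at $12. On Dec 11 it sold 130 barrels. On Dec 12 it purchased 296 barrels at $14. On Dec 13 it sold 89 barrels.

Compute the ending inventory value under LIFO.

Dec 6, 187 sold [LIFO — newest first]: 187 @ $10 = $1,870
Dec 11, 130 sold [LIFO — newest first]: 130 @ $12 = $1,560
Dec 13, 89 sold [LIFO — newest first]: 89 @ $14 = $1,246
Total COGS = $1,870 + $1,560 + $1,246 = $4,676
Ending inventory: 46 @ $10 + 198 @ $10 + 6 @ $12 + 207 @ $14 = $5,410

Ending inventory = $5,410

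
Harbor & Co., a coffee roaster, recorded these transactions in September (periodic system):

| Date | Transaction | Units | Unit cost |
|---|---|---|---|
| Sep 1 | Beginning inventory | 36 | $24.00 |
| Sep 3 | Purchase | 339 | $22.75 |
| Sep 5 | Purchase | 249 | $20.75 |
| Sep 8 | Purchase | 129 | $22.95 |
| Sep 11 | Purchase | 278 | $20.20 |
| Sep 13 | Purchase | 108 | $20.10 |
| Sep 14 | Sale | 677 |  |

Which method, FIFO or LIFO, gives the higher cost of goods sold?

FIFO COGS: 36 @ $24.00 + 339 @ $22.75 + 249 @ $20.75 + 53 @ $22.95 = $14,959.35
LIFO COGS: 108 @ $20.10 + 278 @ $20.20 + 129 @ $22.95 + 162 @ $20.75 = $14,108.45

FIFO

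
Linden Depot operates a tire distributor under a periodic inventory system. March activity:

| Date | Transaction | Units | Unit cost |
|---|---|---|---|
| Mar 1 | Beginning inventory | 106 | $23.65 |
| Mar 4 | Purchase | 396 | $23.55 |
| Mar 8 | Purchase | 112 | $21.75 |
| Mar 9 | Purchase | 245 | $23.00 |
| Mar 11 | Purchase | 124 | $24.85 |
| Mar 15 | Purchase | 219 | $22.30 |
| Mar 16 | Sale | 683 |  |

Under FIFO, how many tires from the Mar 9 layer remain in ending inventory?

Mar 16, 683 sold [FIFO — oldest first]: 106 @ $23.65 + 396 @ $23.55 + 112 @ $21.75 + 69 @ $23.00 = $15,855.70
Ending inventory: 176 @ $23.00 + 124 @ $24.85 + 219 @ $22.30 = $12,013.10

176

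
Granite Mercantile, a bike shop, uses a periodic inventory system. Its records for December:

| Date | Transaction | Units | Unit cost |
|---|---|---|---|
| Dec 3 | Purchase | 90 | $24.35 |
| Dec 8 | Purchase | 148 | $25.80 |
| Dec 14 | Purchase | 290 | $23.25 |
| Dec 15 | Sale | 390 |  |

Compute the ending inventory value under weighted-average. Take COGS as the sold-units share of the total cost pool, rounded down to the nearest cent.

Dec 15, sell 390: 390/528 × $12,752.40 → $9,419.38
Ending inventory (cost pool remaining) = $3,333.02

Ending inventory = $3,333.02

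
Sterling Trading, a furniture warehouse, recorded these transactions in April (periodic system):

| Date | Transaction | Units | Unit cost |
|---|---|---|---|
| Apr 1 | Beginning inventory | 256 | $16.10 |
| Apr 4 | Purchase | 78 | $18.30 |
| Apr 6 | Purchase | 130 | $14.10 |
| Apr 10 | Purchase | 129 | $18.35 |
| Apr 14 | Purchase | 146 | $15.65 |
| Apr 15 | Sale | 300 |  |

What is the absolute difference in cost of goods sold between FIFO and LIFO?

$77.75

FIFO COGS: 256 @ $16.10 + 44 @ $18.30 = $4,926.80
LIFO COGS: 146 @ $15.65 + 129 @ $18.35 + 25 @ $14.10 = $5,004.55
Difference = |$4,926.80 − $5,004.55| = $77.75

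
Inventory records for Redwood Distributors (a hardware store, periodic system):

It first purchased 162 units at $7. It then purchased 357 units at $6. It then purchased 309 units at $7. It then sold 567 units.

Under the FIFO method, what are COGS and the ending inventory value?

COGS = $3,612; ending inventory = $1,827

Sale 1 (567) [FIFO — oldest first]: 162 @ $7 + 357 @ $6 + 48 @ $7 = $3,612
Ending inventory: 261 @ $7 = $1,827
Check: goods available $5,439 = COGS $3,612 + ending $1,827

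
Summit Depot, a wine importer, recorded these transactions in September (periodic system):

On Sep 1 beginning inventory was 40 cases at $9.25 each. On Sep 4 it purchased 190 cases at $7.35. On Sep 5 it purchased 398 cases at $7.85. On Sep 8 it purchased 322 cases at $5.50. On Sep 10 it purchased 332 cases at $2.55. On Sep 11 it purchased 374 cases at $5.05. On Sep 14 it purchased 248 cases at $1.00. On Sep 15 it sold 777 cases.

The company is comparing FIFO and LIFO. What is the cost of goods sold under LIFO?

FIFO COGS: 40 @ $9.25 + 190 @ $7.35 + 398 @ $7.85 + 149 @ $5.50 = $5,710.30
LIFO COGS: 248 @ $1.00 + 374 @ $5.05 + 155 @ $2.55 = $2,531.95

COGS = $2,531.95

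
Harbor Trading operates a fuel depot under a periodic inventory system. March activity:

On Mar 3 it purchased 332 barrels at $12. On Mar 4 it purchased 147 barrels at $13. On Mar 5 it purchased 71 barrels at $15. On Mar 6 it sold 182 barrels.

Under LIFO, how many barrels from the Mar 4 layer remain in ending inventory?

Mar 6, 182 sold [LIFO — newest first]: 71 @ $15 + 111 @ $13 = $2,508
Ending inventory: 332 @ $12 + 36 @ $13 = $4,452
Check: goods available $6,960 = COGS $2,508 + ending $4,452

36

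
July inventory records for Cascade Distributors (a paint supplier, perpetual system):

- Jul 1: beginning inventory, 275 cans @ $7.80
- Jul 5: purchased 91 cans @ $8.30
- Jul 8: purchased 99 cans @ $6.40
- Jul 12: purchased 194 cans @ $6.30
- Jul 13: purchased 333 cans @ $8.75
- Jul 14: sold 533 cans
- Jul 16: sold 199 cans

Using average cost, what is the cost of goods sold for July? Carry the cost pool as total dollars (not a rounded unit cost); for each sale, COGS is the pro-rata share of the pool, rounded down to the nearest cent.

After Jul 1: 275 on hand, pool $2,145.00 (≈ $7.8000 each)
After Jul 5: 366 on hand, pool $2,900.30 (≈ $7.9243 each)
After Jul 8: 465 on hand, pool $3,533.90 (≈ $7.5998 each)
After Jul 12: 659 on hand, pool $4,756.10 (≈ $7.2171 each)
After Jul 13: 992 on hand, pool $7,669.85 (≈ $7.7317 each)
Jul 14, sell 533: 533/992 × $7,669.85 → $4,120.99
Jul 16, sell 199: 199/459 × $3,548.86 → $1,538.61
Total COGS = $4,120.99 + $1,538.61 = $5,659.60
Ending inventory (cost pool remaining) = $2,010.25

COGS = $5,659.60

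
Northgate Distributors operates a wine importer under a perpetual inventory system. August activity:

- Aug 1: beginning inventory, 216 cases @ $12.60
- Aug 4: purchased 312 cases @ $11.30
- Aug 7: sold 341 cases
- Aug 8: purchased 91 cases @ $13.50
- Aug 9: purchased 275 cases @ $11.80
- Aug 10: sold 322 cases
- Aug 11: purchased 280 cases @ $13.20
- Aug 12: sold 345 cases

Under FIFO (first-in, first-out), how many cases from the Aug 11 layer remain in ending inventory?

166

Aug 7, 341 sold [FIFO — oldest first]: 216 @ $12.60 + 125 @ $11.30 = $4,134.10
Aug 10, 322 sold [FIFO — oldest first]: 187 @ $11.30 + 91 @ $13.50 + 44 @ $11.80 = $3,860.80
Aug 12, 345 sold [FIFO — oldest first]: 231 @ $11.80 + 114 @ $13.20 = $4,230.60
Total COGS = $4,134.10 + $3,860.80 + $4,230.60 = $12,225.50
Ending inventory: 166 @ $13.20 = $2,191.20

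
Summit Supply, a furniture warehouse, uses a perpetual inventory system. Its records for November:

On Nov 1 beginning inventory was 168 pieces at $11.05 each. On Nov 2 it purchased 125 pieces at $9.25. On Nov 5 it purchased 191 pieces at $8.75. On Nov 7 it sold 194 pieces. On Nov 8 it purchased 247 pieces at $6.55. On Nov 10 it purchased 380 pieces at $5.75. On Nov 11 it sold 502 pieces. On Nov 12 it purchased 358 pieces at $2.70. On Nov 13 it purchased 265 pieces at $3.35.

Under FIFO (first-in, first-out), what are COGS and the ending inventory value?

Nov 7, 194 sold [FIFO — oldest first]: 168 @ $11.05 + 26 @ $9.25 = $2,096.90
Nov 11, 502 sold [FIFO — oldest first]: 99 @ $9.25 + 191 @ $8.75 + 212 @ $6.55 = $3,975.60
Total COGS = $2,096.90 + $3,975.60 = $6,072.50
Ending inventory: 35 @ $6.55 + 380 @ $5.75 + 358 @ $2.70 + 265 @ $3.35 = $4,268.60
Check: goods available $10,341.10 = COGS $6,072.50 + ending $4,268.60

COGS = $6,072.50; ending inventory = $4,268.60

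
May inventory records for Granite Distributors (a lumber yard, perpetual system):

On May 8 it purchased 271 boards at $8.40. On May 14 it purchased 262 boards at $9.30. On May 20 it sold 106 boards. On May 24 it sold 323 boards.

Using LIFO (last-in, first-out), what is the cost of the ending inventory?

May 20, 106 sold [LIFO — newest first]: 106 @ $9.30 = $985.80
May 24, 323 sold [LIFO — newest first]: 156 @ $9.30 + 167 @ $8.40 = $2,853.60
Total COGS = $985.80 + $2,853.60 = $3,839.40
Ending inventory: 104 @ $8.40 = $873.60

Ending inventory = $873.60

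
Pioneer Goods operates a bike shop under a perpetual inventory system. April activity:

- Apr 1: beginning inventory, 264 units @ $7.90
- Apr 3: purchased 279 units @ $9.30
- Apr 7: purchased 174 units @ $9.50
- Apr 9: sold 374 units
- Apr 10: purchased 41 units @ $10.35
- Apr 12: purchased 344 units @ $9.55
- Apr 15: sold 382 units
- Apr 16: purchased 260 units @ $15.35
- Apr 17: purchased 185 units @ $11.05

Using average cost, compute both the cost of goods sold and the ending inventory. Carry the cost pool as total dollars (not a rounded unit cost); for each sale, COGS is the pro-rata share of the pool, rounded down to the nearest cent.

After Apr 1: 264 on hand, pool $2,085.60 (≈ $7.9000 each)
After Apr 3: 543 on hand, pool $4,680.30 (≈ $8.6193 each)
After Apr 7: 717 on hand, pool $6,333.30 (≈ $8.8331 each)
Apr 9, sell 374: 374/717 × $6,333.30 → $3,303.56
After Apr 10: 384 on hand, pool $3,454.09 (≈ $8.9950 each)
After Apr 12: 728 on hand, pool $6,739.29 (≈ $9.2573 each)
Apr 15, sell 382: 382/728 × $6,739.29 → $3,536.27
After Apr 16: 606 on hand, pool $7,194.02 (≈ $11.8713 each)
After Apr 17: 791 on hand, pool $9,238.27 (≈ $11.6792 each)
Total COGS = $3,303.56 + $3,536.27 = $6,839.83
Ending inventory (cost pool remaining) = $9,238.27
Check: goods available $16,078.10 = COGS $6,839.83 + ending $9,238.27

COGS = $6,839.83; ending inventory = $9,238.27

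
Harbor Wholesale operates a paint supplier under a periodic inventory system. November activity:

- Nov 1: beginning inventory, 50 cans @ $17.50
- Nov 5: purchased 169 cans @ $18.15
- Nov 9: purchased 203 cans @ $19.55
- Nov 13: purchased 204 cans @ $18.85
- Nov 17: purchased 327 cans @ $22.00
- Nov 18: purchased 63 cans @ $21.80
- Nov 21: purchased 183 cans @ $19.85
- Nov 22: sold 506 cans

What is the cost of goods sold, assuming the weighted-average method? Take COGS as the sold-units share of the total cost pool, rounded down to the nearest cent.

Nov 22, sell 506: 506/1199 × $23,956.35 → $10,110.01
Ending inventory (cost pool remaining) = $13,846.34
Check: goods available $23,956.35 = COGS $10,110.01 + ending $13,846.34

COGS = $10,110.01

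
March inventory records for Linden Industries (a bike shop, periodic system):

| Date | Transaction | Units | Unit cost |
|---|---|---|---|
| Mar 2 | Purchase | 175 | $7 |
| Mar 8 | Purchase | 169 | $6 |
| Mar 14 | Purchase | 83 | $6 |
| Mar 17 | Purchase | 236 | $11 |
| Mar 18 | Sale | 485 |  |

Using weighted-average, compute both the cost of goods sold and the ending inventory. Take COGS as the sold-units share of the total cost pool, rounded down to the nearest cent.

Mar 18, sell 485: 485/663 × $5,333.00 → $3,901.21
Ending inventory (cost pool remaining) = $1,431.79

COGS = $3,901.21; ending inventory = $1,431.79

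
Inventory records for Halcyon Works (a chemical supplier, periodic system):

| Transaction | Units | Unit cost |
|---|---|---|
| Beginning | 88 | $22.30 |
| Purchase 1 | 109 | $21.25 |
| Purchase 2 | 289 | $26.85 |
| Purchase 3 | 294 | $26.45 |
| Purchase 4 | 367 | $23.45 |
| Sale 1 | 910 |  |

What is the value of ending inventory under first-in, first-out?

Ending inventory = $5,557.65

Sale 1 (910) [FIFO — oldest first]: 88 @ $22.30 + 109 @ $21.25 + 289 @ $26.85 + 294 @ $26.45 + 130 @ $23.45 = $22,863.10
Ending inventory: 237 @ $23.45 = $5,557.65
Check: goods available $28,420.75 = COGS $22,863.10 + ending $5,557.65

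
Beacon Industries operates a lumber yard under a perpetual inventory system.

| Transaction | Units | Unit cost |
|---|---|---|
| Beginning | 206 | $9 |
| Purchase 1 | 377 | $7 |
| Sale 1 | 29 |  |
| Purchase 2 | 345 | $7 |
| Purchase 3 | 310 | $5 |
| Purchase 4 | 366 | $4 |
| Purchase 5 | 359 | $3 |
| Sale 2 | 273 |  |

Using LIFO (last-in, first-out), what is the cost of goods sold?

COGS = $1,022

Sale 1 (29) [LIFO — newest first]: 29 @ $7 = $203
Sale 2 (273) [LIFO — newest first]: 273 @ $3 = $819
Total COGS = $203 + $819 = $1,022
Ending inventory: 206 @ $9 + 348 @ $7 + 345 @ $7 + 310 @ $5 + 366 @ $4 + 86 @ $3 = $9,977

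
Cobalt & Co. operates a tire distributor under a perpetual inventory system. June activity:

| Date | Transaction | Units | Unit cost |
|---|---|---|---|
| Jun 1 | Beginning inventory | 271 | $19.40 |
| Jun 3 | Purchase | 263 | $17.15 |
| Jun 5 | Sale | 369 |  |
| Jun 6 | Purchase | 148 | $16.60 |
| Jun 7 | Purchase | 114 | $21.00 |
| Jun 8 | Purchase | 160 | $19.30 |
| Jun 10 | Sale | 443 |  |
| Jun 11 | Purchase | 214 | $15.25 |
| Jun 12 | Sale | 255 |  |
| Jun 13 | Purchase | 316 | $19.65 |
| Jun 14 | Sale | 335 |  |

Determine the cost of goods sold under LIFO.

COGS = $25,549.95

Jun 5, 369 sold [LIFO — newest first]: 263 @ $17.15 + 106 @ $19.40 = $6,566.85
Jun 10, 443 sold [LIFO — newest first]: 160 @ $19.30 + 114 @ $21.00 + 148 @ $16.60 + 21 @ $19.40 = $8,346.20
Jun 12, 255 sold [LIFO — newest first]: 214 @ $15.25 + 41 @ $19.40 = $4,058.90
Jun 14, 335 sold [LIFO — newest first]: 316 @ $19.65 + 19 @ $19.40 = $6,578.00
Total COGS = $6,566.85 + $8,346.20 + $4,058.90 + $6,578.00 = $25,549.95
Ending inventory: 84 @ $19.40 = $1,629.60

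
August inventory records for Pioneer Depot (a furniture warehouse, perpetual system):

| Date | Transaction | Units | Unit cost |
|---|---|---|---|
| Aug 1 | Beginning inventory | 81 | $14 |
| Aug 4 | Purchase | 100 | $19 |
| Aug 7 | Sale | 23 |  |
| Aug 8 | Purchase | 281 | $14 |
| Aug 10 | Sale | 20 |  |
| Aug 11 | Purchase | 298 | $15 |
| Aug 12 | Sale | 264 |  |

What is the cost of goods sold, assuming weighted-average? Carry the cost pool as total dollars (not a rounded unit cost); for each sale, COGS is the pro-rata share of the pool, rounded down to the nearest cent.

COGS = $4,644.52

After Aug 1: 81 on hand, pool $1,134.00 (≈ $14.0000 each)
After Aug 4: 181 on hand, pool $3,034.00 (≈ $16.7624 each)
Aug 7, sell 23: 23/181 × $3,034.00 → $385.53
After Aug 8: 439 on hand, pool $6,582.47 (≈ $14.9942 each)
Aug 10, sell 20: 20/439 × $6,582.47 → $299.88
After Aug 11: 717 on hand, pool $10,752.59 (≈ $14.9966 each)
Aug 12, sell 264: 264/717 × $10,752.59 → $3,959.11
Total COGS = $385.53 + $299.88 + $3,959.11 = $4,644.52
Ending inventory (cost pool remaining) = $6,793.48
Check: goods available $11,438.00 = COGS $4,644.52 + ending $6,793.48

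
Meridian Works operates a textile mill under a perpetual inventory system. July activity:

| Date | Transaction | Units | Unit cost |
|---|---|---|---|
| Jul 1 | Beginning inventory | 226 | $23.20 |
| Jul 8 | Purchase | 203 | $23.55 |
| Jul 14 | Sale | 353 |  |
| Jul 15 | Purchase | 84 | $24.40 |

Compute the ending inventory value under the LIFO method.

Jul 14, 353 sold [LIFO — newest first]: 203 @ $23.55 + 150 @ $23.20 = $8,260.65
Ending inventory: 76 @ $23.20 + 84 @ $24.40 = $3,812.80

Ending inventory = $3,812.80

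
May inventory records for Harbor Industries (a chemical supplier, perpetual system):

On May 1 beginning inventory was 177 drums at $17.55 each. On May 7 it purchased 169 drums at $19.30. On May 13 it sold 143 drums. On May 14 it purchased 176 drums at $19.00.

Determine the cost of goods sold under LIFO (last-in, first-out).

May 13, 143 sold [LIFO — newest first]: 143 @ $19.30 = $2,759.90
Ending inventory: 177 @ $17.55 + 26 @ $19.30 + 176 @ $19.00 = $6,952.15

COGS = $2,759.90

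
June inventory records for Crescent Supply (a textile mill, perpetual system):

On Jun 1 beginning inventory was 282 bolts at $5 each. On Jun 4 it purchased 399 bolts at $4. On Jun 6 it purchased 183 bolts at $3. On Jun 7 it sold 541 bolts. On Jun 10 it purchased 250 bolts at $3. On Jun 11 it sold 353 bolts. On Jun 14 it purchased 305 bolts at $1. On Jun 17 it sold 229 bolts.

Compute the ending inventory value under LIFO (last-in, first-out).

Ending inventory = $1,176

Jun 7, 541 sold [LIFO — newest first]: 183 @ $3 + 358 @ $4 = $1,981
Jun 11, 353 sold [LIFO — newest first]: 250 @ $3 + 41 @ $4 + 62 @ $5 = $1,224
Jun 17, 229 sold [LIFO — newest first]: 229 @ $1 = $229
Total COGS = $1,981 + $1,224 + $229 = $3,434
Ending inventory: 220 @ $5 + 76 @ $1 = $1,176
Check: goods available $4,610 = COGS $3,434 + ending $1,176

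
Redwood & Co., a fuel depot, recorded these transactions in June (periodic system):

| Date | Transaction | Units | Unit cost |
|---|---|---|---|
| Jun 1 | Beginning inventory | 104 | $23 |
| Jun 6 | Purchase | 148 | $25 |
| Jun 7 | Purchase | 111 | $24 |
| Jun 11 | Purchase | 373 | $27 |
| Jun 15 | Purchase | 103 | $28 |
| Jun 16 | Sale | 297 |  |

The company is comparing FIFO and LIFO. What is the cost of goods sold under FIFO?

FIFO COGS: 104 @ $23 + 148 @ $25 + 45 @ $24 = $7,172
LIFO COGS: 103 @ $28 + 194 @ $27 = $8,122

COGS = $7,172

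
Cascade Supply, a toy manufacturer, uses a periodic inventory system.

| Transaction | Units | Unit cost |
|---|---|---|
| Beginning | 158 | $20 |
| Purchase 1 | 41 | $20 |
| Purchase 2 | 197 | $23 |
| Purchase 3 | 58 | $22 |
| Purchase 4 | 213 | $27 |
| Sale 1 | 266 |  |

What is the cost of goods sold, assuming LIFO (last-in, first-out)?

Sale 1 (266) [LIFO — newest first]: 213 @ $27 + 53 @ $22 = $6,917
Ending inventory: 158 @ $20 + 41 @ $20 + 197 @ $23 + 5 @ $22 = $8,621

COGS = $6,917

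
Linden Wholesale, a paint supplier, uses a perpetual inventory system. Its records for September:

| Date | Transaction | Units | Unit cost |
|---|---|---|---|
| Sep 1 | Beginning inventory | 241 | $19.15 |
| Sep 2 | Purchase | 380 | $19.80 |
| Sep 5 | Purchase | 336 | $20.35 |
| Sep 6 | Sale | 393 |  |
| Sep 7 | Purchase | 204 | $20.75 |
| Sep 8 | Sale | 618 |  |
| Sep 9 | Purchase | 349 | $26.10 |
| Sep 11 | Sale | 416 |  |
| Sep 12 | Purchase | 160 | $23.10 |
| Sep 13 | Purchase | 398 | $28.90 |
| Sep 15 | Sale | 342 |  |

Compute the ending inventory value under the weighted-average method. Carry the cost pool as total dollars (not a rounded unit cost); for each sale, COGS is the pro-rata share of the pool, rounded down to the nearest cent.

Ending inventory = $8,029.70

After Sep 1: 241 on hand, pool $4,615.15 (≈ $19.1500 each)
After Sep 2: 621 on hand, pool $12,139.15 (≈ $19.5477 each)
After Sep 5: 957 on hand, pool $18,976.75 (≈ $19.8294 each)
Sep 6, sell 393: 393/957 × $18,976.75 → $7,792.96
After Sep 7: 768 on hand, pool $15,416.79 (≈ $20.0739 each)
Sep 8, sell 618: 618/768 × $15,416.79 → $12,405.69
After Sep 9: 499 on hand, pool $12,120.00 (≈ $24.2886 each)
Sep 11, sell 416: 416/499 × $12,120.00 → $10,104.04
After Sep 12: 243 on hand, pool $5,711.96 (≈ $23.5060 each)
After Sep 13: 641 on hand, pool $17,214.16 (≈ $26.8552 each)
Sep 15, sell 342: 342/641 × $17,214.16 → $9,184.46
Total COGS = $7,792.96 + $12,405.69 + $10,104.04 + $9,184.46 = $39,487.15
Ending inventory (cost pool remaining) = $8,029.70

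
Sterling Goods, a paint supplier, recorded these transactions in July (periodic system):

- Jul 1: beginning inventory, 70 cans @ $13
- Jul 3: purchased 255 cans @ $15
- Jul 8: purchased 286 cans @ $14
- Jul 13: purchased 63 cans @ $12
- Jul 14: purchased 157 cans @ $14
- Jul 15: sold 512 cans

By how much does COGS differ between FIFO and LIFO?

$305

FIFO COGS: 70 @ $13 + 255 @ $15 + 187 @ $14 = $7,353
LIFO COGS: 157 @ $14 + 63 @ $12 + 286 @ $14 + 6 @ $15 = $7,048
Difference = |$7,353 − $7,048| = $305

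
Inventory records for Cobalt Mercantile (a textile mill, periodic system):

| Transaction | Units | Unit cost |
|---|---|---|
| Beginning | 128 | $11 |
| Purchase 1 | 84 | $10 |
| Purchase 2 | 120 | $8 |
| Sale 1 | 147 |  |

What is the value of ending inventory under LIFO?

Sale 1 (147) [LIFO — newest first]: 120 @ $8 + 27 @ $10 = $1,230
Ending inventory: 128 @ $11 + 57 @ $10 = $1,978

Ending inventory = $1,978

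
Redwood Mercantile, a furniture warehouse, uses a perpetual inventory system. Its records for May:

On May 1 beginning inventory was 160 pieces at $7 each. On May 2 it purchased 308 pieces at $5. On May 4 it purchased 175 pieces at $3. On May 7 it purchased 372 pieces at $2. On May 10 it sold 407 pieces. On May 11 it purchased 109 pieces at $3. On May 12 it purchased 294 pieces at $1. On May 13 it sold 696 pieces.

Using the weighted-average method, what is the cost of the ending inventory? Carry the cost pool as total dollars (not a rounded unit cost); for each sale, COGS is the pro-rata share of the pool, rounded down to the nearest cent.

After May 1: 160 on hand, pool $1,120.00 (≈ $7.0000 each)
After May 2: 468 on hand, pool $2,660.00 (≈ $5.6838 each)
After May 4: 643 on hand, pool $3,185.00 (≈ $4.9533 each)
After May 7: 1015 on hand, pool $3,929.00 (≈ $3.8709 each)
May 10, sell 407: 407/1015 × $3,929.00 → $1,575.47
After May 11: 717 on hand, pool $2,680.53 (≈ $3.7385 each)
After May 12: 1011 on hand, pool $2,974.53 (≈ $2.9422 each)
May 13, sell 696: 696/1011 × $2,974.53 → $2,047.74
Total COGS = $1,575.47 + $2,047.74 = $3,623.21
Ending inventory (cost pool remaining) = $926.79

Ending inventory = $926.79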